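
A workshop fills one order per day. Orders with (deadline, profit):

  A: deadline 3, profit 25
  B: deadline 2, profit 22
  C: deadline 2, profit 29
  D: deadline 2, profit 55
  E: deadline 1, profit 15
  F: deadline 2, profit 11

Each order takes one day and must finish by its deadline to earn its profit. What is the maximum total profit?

109

Sort by profit descending; place each in the latest free slot ≤ its deadline.
Profit order: D=55 C=29 A=25 B=22 E=15 F=11
Assign: D→slot 2, C→slot 1, A→slot 3, B skipped, E skipped, F skipped.
Slots: [1:C] [2:D] [3:A]
Profit = 29 + 55 + 25 = 109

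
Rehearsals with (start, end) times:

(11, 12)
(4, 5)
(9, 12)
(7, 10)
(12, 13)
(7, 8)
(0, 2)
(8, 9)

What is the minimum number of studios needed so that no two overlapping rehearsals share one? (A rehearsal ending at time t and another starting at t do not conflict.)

2

The answer is the maximum number of intervals overlapping at any instant.
Events (time:±→running): 0:+→1 2:-→0 4:+→1 5:-→0 7:+→1 7:+→2 … peak 2.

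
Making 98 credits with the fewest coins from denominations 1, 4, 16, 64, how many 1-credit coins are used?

Greedy: take as many of the largest coin as possible, then repeat with the remainder.
98 − 1×64→34 − 2×16→2 − 2×1→0
Count of 1: 2

2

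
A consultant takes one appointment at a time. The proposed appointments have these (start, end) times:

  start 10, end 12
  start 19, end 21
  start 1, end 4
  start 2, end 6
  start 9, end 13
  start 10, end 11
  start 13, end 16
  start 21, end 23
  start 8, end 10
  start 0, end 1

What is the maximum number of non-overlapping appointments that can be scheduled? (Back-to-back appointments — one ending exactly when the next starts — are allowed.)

7

Sort by end time and greedily take each interval whose start is ≥ the last chosen end.
Sorted by end: (0,1)  (1,4)  (2,6)  (8,10)  (10,11)  (10,12)  (9,13)  (13,16)  (19,21)  (21,23)
take (0,1); take (1,4); take (8,10); take (10,11); skip (10,12); take (13,16); take (19,21); take (21,23).
Selected 7 appointments.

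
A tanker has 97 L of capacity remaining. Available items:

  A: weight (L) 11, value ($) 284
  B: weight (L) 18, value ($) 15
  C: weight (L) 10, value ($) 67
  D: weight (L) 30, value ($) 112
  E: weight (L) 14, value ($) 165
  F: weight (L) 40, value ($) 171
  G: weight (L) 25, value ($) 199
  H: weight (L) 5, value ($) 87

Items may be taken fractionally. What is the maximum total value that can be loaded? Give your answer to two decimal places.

Greedy by value/weight ratio, highest first.
Order: A (284/11=25.82) > H (87/5=17.40) > E (165/14=11.79) > G (199/25=7.96) > C (67/10=6.70) > F (171/40=4.28) > D (112/30=3.73) > B (15/18=0.83)
Fill: take A (11 @ 284) → take H (5 @ 87) → take E (14 @ 165) → take G (25 @ 199) → take C (10 @ 67) → take 32/40 of F → 136.80; 97/97 used.
Total value = 938.80

938.80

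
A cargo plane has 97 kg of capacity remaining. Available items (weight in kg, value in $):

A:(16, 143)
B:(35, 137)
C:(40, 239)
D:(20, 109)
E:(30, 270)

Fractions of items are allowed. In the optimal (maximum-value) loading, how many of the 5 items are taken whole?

Sort by value per unit weight and fill in that order.
Ratios (sorted): E 9.00, A 8.94, C 5.97, D 5.45, B 3.91
take E (30 @ 270); take A (16 @ 143); take C (40 @ 239); take 11/20 of D → 59.95. Capacity used 97/97.
3 item(s) taken whole; one partial (take 11/20 of D).

3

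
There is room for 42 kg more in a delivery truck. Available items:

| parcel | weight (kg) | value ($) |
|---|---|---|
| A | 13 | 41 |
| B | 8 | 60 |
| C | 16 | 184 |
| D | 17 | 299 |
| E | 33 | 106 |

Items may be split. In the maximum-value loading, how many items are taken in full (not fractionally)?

3

Order: D (299/17=17.59) > C (184/16=11.50) > B (60/8=7.50) > E (106/33=3.21) > A (41/13=3.15)
Fill: take D (17 @ 299) → take C (16 @ 184) → take B (8 @ 60) → take 1/33 of E → 3.21; 42/42 used.
3 item(s) taken whole; one partial (take 1/33 of E).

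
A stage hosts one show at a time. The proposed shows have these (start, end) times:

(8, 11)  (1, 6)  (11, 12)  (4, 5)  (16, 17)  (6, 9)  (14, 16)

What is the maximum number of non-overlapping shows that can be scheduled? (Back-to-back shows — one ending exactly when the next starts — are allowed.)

5

Order by finish time; keep every interval that doesn't clash with the previous kept one.
By end time: (4,5), (1,6), (6,9), (8,11), (11,12), (14,16), (16,17).
Pick (4,5); next start ≥ 5 → (6,9); next start ≥ 9 → (11,12); next start ≥ 12 → (14,16); next start ≥ 16 → (16,17).
Selected 5 shows.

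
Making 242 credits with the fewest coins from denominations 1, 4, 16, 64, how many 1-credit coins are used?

2

Greedy: take as many of the largest coin as possible, then repeat with the remainder.
242 − 3×64→50 − 3×16→2 − 2×1→0
Count of 1: 2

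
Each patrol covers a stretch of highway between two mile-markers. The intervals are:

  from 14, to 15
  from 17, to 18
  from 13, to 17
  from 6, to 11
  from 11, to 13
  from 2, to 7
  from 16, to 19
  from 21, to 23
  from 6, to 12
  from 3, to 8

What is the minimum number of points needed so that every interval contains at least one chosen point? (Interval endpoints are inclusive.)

Sort by right endpoint; whenever an interval is uncovered, place a point at its right end.
Sorted: [2,7] [3,8] [6,11] [6,12] [11,13] [14,15] [13,17] [17,18] [16,19] [21,23]
{[2,7],[3,8],[6,11],[6,12]} hit by 7; {[11,13]} hit by 13; {[14,15],[13,17]} hit by 15; {[17,18],[16,19]} hit by 18; {[21,23]} hit by 23.
Points: 7, 13, 15, 18, 23 (5 total).

5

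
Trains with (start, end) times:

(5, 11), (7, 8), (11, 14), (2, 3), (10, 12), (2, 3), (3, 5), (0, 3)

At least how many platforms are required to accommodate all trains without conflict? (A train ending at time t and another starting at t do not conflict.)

Events (time:±→running): 0:+→1 2:+→2 2:+→3 … peak 3.

3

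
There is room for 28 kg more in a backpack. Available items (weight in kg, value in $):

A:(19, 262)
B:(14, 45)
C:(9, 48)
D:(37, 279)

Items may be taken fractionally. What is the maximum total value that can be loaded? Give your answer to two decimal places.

Ratios (sorted): A 13.79, D 7.54, C 5.33, B 3.21
take A (19 @ 262); take 9/37 of D → 67.86. Capacity used 28/28.
Total value = 329.86

329.86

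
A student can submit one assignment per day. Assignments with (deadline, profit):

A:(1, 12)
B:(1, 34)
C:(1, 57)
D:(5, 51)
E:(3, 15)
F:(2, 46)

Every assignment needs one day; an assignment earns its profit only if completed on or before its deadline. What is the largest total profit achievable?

Take jobs in profit order; each goes to the latest open slot no later than its deadline.
By profit: C(d1,57), D(d5,51), F(d2,46), B(d1,34), E(d3,15), A(d1,12)
C→slot 1; D→slot 5; F→slot 2; B skipped; E→slot 3; A skipped.
Profit = 57 + 46 + 15 + 51 = 169

169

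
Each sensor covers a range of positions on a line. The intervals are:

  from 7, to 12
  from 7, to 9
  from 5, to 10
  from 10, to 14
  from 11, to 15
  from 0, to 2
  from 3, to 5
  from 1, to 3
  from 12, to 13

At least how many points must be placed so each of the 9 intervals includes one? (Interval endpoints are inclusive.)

4

By right end: [0,2]  [1,3]  [3,5]  [7,9]  [5,10]  [7,12]  [12,13]  [10,14]  [11,15]
[0,2] uncovered → point at 2; [3,5] uncovered → point at 5; [7,9] uncovered → point at 9; [12,13] uncovered → point at 13.
Points: 2, 5, 9, 13 (4 total).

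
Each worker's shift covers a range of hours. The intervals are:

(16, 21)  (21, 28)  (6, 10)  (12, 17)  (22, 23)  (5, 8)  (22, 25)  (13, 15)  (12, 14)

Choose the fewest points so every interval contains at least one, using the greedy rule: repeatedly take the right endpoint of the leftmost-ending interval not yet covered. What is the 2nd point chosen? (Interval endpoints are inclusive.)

By right end: [5,8]  [6,10]  [12,14]  [13,15]  [12,17]  [16,21]  [22,23]  [22,25]  [21,28]
[5,8] uncovered → point at 8; [12,14] uncovered → point at 14; [16,21] uncovered → point at 21; [22,23] uncovered → point at 23.
Points: 8, 14, 21, 23 (4 total).

14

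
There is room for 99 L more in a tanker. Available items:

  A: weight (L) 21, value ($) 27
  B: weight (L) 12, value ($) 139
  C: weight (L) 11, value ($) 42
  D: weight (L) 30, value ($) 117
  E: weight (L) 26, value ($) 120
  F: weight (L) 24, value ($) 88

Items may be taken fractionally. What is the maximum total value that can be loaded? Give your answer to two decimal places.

491.33

Ratios (sorted): B 11.58, E 4.62, D 3.90, C 3.82, F 3.67, A 1.29
take B (12 @ 139); take E (26 @ 120); take D (30 @ 117); take C (11 @ 42); take 20/24 of F → 73.33. Capacity used 99/99.
Total value = 491.33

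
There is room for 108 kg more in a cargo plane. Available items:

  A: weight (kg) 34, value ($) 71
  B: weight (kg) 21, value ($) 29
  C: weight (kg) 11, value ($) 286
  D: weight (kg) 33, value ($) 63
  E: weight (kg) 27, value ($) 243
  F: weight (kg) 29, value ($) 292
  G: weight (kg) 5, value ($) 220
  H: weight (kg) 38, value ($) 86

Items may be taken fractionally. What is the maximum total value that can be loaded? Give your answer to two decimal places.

Order: G (220/5=44.00) > C (286/11=26.00) > F (292/29=10.07) > E (243/27=9.00) > H (86/38=2.26) > A (71/34=2.09) > D (63/33=1.91) > B (29/21=1.38)
Fill: take G (5 @ 220) → take C (11 @ 286) → take F (29 @ 292) → take E (27 @ 243) → take 36/38 of H → 81.47; 108/108 used.
Total value = 1122.47

1122.47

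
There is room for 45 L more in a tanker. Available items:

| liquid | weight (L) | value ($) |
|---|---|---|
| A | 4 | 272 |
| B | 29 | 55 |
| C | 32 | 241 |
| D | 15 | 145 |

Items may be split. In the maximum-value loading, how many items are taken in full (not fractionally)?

Sort by value per unit weight and fill in that order.
Ratios (sorted): A 68.00, D 9.67, C 7.53, B 1.90
take A (4 @ 272); take D (15 @ 145); take 26/32 of C → 195.81. Capacity used 45/45.
2 item(s) taken whole; one partial (take 26/32 of C).

2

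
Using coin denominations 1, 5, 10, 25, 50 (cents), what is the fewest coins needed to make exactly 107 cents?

5

107 = 2×50 + 1×5 + 2×1
Total coins = 2 + 1 + 2 = 5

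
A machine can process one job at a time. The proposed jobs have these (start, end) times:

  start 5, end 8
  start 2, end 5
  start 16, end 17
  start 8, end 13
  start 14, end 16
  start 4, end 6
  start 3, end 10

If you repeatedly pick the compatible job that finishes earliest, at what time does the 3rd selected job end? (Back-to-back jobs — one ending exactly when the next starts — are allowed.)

13

Order by finish time; keep every interval that doesn't clash with the previous kept one.
By end time: (2,5), (4,6), (5,8), (3,10), (8,13), (14,16), (16,17).
Pick (2,5); next start ≥ 5 → (5,8); next start ≥ 8 → (8,13); next start ≥ 13 → (14,16); next start ≥ 16 → (16,17).
Selected: (2,5) (5,8) (8,13) (14,16) (16,17)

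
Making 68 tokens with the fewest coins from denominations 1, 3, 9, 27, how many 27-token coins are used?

Use the largest denomination that fits, subtract, and repeat.
68 = 2×27 + 1×9 + 1×3 + 2×1
Count of 27: 2

2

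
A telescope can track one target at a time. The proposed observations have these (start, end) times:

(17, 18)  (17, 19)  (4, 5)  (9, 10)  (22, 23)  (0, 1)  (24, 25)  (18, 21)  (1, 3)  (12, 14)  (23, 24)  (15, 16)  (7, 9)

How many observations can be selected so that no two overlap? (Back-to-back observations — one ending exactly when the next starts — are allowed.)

Sort by end time and greedily take each interval whose start is ≥ the last chosen end.
By end time: (0,1), (1,3), (4,5), (7,9), (9,10), (12,14), (15,16), (17,18), (17,19), (18,21), (22,23), (23,24), (24,25).
Pick (0,1); next start ≥ 1 → (1,3); next start ≥ 3 → (4,5); next start ≥ 5 → (7,9); next start ≥ 9 → (9,10); next start ≥ 10 → (12,14); next start ≥ 14 → (15,16); next start ≥ 16 → (17,18); next start ≥ 18 → (18,21); next start ≥ 21 → (22,23); next start ≥ 23 → (23,24); next start ≥ 24 → (24,25).
Selected 12 observations.

12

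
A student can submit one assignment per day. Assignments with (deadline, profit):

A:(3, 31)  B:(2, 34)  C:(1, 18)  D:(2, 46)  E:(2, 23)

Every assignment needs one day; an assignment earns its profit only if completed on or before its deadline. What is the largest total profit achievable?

111

Profit order: D=46 B=34 A=31 E=23 C=18
Assign: D→slot 2, B→slot 1, A→slot 3, E skipped, C skipped.
Slots: [1:B] [2:D] [3:A]
Profit = 34 + 46 + 31 = 111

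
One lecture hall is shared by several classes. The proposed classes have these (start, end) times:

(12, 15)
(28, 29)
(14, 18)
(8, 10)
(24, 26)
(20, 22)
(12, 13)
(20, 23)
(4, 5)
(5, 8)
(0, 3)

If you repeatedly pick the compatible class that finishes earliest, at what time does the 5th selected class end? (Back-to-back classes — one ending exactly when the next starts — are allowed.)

Order by finish time; keep every interval that doesn't clash with the previous kept one.
By end time: (0,3), (4,5), (5,8), (8,10), (12,13), (12,15), (14,18), (20,22), (20,23), (24,26), (28,29).
Pick (0,3); next start ≥ 3 → (4,5); next start ≥ 5 → (5,8); next start ≥ 8 → (8,10); next start ≥ 10 → (12,13); next start ≥ 13 → (14,18); next start ≥ 18 → (20,22); next start ≥ 22 → (24,26); next start ≥ 26 → (28,29).
Selected: (0,3) (4,5) (5,8) (8,10) (12,13) (14,18) (20,22) (24,26) (28,29)

13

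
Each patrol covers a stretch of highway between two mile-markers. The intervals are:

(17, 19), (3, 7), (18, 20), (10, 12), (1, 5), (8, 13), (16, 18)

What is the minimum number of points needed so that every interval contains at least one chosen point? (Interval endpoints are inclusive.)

Sorted: [1,5] [3,7] [10,12] [8,13] [16,18] [17,19] [18,20]
{[1,5],[3,7]} hit by 5; {[10,12],[8,13]} hit by 12; {[16,18],[17,19],[18,20]} hit by 18.
Points: 5, 12, 18 (3 total).

3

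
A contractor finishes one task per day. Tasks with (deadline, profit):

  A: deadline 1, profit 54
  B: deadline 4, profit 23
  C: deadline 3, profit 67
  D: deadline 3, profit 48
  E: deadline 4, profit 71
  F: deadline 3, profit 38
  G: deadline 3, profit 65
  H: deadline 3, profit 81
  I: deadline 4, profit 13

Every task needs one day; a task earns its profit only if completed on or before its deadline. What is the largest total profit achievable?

Take jobs in profit order; each goes to the latest open slot no later than its deadline.
Profit order: H=81 E=71 C=67 G=65 A=54 D=48 F=38 B=23 I=13
Assign: H→slot 3, E→slot 4, C→slot 2, G→slot 1, A skipped, D skipped, F skipped, B skipped, I skipped.
Slots: [1:G] [2:C] [3:H] [4:E]
Profit = 65 + 67 + 81 + 71 = 284

284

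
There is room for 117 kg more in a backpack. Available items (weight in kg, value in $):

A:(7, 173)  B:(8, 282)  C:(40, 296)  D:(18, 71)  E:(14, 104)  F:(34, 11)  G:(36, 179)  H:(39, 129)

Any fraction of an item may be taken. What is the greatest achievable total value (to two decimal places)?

Ratios (sorted): B 35.25, A 24.71, E 7.43, C 7.40, G 4.97, D 3.94, H 3.31, F 0.32
take B (8 @ 282); take A (7 @ 173); take E (14 @ 104); take C (40 @ 296); take G (36 @ 179); take 12/18 of D → 47.33. Capacity used 117/117.
Total value = 1081.33

1081.33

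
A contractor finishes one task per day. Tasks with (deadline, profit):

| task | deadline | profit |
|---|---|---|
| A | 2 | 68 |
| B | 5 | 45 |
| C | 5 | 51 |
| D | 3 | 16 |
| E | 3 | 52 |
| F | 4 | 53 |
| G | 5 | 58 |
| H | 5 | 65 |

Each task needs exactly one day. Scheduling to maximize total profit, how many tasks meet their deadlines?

Take jobs in profit order; each goes to the latest open slot no later than its deadline.
Profit order: A=68 H=65 G=58 F=53 E=52 C=51 B=45 D=16
Assign: A→slot 2, H→slot 5, G→slot 4, F→slot 3, E→slot 1, C skipped, B skipped, D skipped.
Slots: [1:E] [2:A] [3:F] [4:G] [5:H]
5 of 8 scheduled.

5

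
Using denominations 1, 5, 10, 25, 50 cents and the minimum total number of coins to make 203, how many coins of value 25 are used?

203 = 4×50 + 3×1
Count of 25: 0

0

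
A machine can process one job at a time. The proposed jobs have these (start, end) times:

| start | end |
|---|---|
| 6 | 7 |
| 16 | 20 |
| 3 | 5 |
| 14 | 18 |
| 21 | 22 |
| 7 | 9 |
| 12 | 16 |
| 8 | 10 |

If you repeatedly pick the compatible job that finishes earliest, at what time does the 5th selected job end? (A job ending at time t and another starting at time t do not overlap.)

Sorted by end: (3,5)  (6,7)  (7,9)  (8,10)  (12,16)  (14,18)  (16,20)  (21,22)
take (3,5); take (6,7); take (7,9); take (12,16); take (16,20); take (21,22).
Selected: (3,5) (6,7) (7,9) (12,16) (16,20) (21,22)

20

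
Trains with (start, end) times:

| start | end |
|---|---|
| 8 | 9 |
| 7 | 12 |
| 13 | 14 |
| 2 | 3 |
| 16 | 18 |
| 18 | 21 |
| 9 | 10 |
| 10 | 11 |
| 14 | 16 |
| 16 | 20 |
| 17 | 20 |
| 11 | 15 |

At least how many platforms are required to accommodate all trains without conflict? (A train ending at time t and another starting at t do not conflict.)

3

Events (time:±→running): 2:+→1 3:-→0 7:+→1 8:+→2 9:-→1 9:+→2 10:-→1 10:+→2 11:-→1 11:+→2 12:-→1 13:+→2 14:-→1 14:+→2 15:-→1 16:-→0 16:+→1 16:+→2 17:+→3 … peak 3.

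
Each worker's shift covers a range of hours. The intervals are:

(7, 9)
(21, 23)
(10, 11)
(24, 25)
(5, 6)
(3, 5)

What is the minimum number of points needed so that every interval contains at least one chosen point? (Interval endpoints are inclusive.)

Sorted: [3,5] [5,6] [7,9] [10,11] [21,23] [24,25]
{[3,5],[5,6]} hit by 5; {[7,9]} hit by 9; {[10,11]} hit by 11; {[21,23]} hit by 23; {[24,25]} hit by 25.
Points: 5, 9, 11, 23, 25 (5 total).

5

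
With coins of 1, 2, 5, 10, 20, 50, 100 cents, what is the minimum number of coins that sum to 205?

3

Use the largest denomination that fits, subtract, and repeat.
205 − 2×100→5 − 1×5→0
Total coins = 2 + 1 = 3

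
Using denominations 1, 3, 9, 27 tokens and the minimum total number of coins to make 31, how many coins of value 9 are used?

Greedy: take as many of the largest coin as possible, then repeat with the remainder.
31 = 1×27 + 1×3 + 1×1
Count of 9: 0

0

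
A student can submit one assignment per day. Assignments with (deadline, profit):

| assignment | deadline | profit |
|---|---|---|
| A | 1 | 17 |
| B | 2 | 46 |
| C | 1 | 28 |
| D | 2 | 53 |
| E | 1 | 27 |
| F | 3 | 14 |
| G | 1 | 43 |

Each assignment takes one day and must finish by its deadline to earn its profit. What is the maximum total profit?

113

Profit order: D=53 B=46 G=43 C=28 E=27 A=17 F=14
Assign: D→slot 2, B→slot 1, G skipped, C skipped, E skipped, A skipped, F→slot 3.
Slots: [1:B] [2:D] [3:F]
Profit = 46 + 53 + 14 = 113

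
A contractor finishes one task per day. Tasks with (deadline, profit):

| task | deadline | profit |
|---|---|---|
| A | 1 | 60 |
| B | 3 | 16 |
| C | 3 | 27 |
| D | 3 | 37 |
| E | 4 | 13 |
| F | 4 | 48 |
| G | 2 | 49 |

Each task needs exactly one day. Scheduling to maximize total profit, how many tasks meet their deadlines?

Take jobs in profit order; each goes to the latest open slot no later than its deadline.
Profit order: A=60 G=49 F=48 D=37 C=27 B=16 E=13
Assign: A→slot 1, G→slot 2, F→slot 4, D→slot 3, C skipped, B skipped, E skipped.
Slots: [1:A] [2:G] [3:D] [4:F]
4 of 7 scheduled.

4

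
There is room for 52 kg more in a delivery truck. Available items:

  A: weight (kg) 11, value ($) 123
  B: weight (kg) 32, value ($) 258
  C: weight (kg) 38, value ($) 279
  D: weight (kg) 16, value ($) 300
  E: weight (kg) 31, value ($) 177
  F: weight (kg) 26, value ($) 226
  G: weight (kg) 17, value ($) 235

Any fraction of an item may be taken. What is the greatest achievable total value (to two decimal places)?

727.54

Sort by value per unit weight and fill in that order.
Ratios (sorted): D 18.75, G 13.82, A 11.18, F 8.69, B 8.06, C 7.34, E 5.71
take D (16 @ 300); take G (17 @ 235); take A (11 @ 123); take 8/26 of F → 69.54. Capacity used 52/52.
Total value = 727.54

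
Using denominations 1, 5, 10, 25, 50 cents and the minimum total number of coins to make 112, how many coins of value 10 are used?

1

112 = 2×50 + 1×10 + 2×1
Count of 10: 1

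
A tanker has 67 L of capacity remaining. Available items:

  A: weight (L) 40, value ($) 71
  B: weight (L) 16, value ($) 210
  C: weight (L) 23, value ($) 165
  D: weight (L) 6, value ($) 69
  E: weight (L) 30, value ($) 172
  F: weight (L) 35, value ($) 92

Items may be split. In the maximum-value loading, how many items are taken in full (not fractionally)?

Ratios (sorted): B 13.12, D 11.50, C 7.17, E 5.73, F 2.63, A 1.77
take B (16 @ 210); take D (6 @ 69); take C (23 @ 165); take 22/30 of E → 126.13. Capacity used 67/67.
3 item(s) taken whole; one partial (take 22/30 of E).

3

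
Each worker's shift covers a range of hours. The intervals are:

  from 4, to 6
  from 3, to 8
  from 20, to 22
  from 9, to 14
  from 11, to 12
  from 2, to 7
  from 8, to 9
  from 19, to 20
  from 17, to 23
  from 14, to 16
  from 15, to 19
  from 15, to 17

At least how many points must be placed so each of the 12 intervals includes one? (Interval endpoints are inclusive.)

5

By right end: [4,6]  [2,7]  [3,8]  [8,9]  [11,12]  [9,14]  [14,16]  [15,17]  [15,19]  [19,20]  [20,22]  [17,23]
[4,6] uncovered → point at 6; [8,9] uncovered → point at 9; [11,12] uncovered → point at 12; [14,16] uncovered → point at 16; [19,20] uncovered → point at 20.
Points: 6, 9, 12, 16, 20 (5 total).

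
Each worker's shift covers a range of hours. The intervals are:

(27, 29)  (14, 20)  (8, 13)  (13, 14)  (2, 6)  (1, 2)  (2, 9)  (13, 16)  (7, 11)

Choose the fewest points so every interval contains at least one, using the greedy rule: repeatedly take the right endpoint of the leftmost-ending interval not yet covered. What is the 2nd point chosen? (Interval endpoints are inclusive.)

11

Sorted: [1,2] [2,6] [2,9] [7,11] [8,13] [13,14] [13,16] [14,20] [27,29]
{[1,2],[2,6],[2,9]} hit by 2; {[7,11],[8,13]} hit by 11; {[13,14],[13,16],[14,20]} hit by 14; {[27,29]} hit by 29.
Points: 2, 11, 14, 29 (4 total).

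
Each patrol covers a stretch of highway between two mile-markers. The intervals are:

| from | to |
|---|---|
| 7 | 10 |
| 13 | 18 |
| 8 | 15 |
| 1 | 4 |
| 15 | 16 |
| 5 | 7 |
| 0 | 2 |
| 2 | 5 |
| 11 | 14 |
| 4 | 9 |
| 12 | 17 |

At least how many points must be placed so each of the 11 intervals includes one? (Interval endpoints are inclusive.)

Sorted: [0,2] [1,4] [2,5] [5,7] [4,9] [7,10] [11,14] [8,15] [15,16] [12,17] [13,18]
{[0,2],[1,4],[2,5]} hit by 2; {[5,7],[4,9],[7,10]} hit by 7; {[11,14],[8,15]} hit by 14; {[15,16],[12,17],[13,18]} hit by 16.
Points: 2, 7, 14, 16 (4 total).

4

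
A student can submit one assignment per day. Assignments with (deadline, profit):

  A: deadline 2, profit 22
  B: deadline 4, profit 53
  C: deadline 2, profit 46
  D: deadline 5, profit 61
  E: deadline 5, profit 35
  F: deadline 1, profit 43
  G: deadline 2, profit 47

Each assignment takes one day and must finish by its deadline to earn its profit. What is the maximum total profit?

242

Take jobs in profit order; each goes to the latest open slot no later than its deadline.
Profit order: D=61 B=53 G=47 C=46 F=43 E=35 A=22
Assign: D→slot 5, B→slot 4, G→slot 2, C→slot 1, F skipped, E→slot 3, A skipped.
Slots: [1:C] [2:G] [3:E] [4:B] [5:D]
Profit = 46 + 47 + 35 + 53 + 61 = 242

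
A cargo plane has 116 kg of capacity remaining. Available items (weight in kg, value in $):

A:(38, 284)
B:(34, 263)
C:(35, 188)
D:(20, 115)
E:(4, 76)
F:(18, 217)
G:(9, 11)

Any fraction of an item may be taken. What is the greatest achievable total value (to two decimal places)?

Sort by value per unit weight and fill in that order.
Order: E (76/4=19.00) > F (217/18=12.06) > B (263/34=7.74) > A (284/38=7.47) > D (115/20=5.75) > C (188/35=5.37) > G (11/9=1.22)
Fill: take E (4 @ 76) → take F (18 @ 217) → take B (34 @ 263) → take A (38 @ 284) → take D (20 @ 115) → take 2/35 of C → 10.74; 116/116 used.
Total value = 965.74

965.74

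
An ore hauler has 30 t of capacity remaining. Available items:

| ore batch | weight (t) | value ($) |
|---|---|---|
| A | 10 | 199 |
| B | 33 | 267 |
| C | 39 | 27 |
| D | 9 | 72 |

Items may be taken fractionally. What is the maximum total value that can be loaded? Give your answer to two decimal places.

360.82

Order: A (199/10=19.90) > B (267/33=8.09) > D (72/9=8.00) > C (27/39=0.69)
Fill: take A (10 @ 199) → take 20/33 of B → 161.82; 30/30 used.
Total value = 360.82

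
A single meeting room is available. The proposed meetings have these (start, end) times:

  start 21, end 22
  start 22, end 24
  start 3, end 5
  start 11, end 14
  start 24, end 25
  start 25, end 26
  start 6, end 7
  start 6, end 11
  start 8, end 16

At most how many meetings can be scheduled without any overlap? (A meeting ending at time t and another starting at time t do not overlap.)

By end time: (3,5), (6,7), (6,11), (11,14), (8,16), (21,22), (22,24), (24,25), (25,26).
Pick (3,5); next start ≥ 5 → (6,7); next start ≥ 7 → (11,14); next start ≥ 14 → (21,22); next start ≥ 22 → (22,24); next start ≥ 24 → (24,25); next start ≥ 25 → (25,26).
Selected 7 meetings.

7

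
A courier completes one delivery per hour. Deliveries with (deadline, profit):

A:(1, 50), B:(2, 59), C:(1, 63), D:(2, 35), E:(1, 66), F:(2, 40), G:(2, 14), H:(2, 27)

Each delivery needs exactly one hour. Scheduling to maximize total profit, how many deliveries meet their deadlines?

2

Take jobs in profit order; each goes to the latest open slot no later than its deadline.
By profit: E(d1,66), C(d1,63), B(d2,59), A(d1,50), F(d2,40), D(d2,35), H(d2,27), G(d2,14)
E→slot 1; C skipped; B→slot 2; A skipped; F skipped; D skipped; H skipped; G skipped.
2 of 8 scheduled.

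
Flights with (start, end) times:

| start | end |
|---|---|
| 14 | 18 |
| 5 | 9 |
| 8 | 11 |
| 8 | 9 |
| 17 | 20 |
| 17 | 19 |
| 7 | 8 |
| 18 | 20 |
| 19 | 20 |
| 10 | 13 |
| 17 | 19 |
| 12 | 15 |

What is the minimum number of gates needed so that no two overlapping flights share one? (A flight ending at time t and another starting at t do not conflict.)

4

Count concurrent intervals with a sweep; the peak is the room count.
Events (time:±→running): 5:+→1 7:+→2 8:-→1 8:+→2 8:+→3 9:-→2 9:-→1 10:+→2 11:-→1 12:+→2 13:-→1 14:+→2 15:-→1 17:+→2 17:+→3 17:+→4 … peak 4.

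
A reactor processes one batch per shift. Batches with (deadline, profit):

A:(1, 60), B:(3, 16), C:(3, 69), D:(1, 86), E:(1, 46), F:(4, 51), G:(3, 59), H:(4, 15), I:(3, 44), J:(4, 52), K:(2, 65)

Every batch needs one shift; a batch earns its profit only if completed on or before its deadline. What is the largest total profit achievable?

272

Take jobs in profit order; each goes to the latest open slot no later than its deadline.
By profit: D(d1,86), C(d3,69), K(d2,65), A(d1,60), G(d3,59), J(d4,52), F(d4,51), E(d1,46), I(d3,44), B(d3,16), H(d4,15)
D→slot 1; C→slot 3; K→slot 2; A skipped; G skipped; J→slot 4; F skipped; E skipped; I skipped; B skipped; H skipped.
Profit = 86 + 65 + 69 + 52 = 272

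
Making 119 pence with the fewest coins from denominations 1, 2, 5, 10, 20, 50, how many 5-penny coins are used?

119 = 2×50 + 1×10 + 1×5 + 2×2
Count of 5: 1

1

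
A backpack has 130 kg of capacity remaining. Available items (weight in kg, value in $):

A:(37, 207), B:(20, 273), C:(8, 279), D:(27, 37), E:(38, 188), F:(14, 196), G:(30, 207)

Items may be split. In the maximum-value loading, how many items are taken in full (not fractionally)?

5

Sort by value per unit weight and fill in that order.
Order: C (279/8=34.88) > F (196/14=14.00) > B (273/20=13.65) > G (207/30=6.90) > A (207/37=5.59) > E (188/38=4.95) > D (37/27=1.37)
Fill: take C (8 @ 279) → take F (14 @ 196) → take B (20 @ 273) → take G (30 @ 207) → take A (37 @ 207) → take 21/38 of E → 103.89; 130/130 used.
5 item(s) taken whole; one partial (take 21/38 of E).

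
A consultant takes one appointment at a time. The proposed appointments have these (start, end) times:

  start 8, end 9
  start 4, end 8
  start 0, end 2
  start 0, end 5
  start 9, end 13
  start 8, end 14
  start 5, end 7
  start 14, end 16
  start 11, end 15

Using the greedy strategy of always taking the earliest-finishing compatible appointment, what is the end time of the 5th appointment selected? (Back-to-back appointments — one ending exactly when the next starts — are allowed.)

16

Sort by end time and greedily take each interval whose start is ≥ the last chosen end.
Sorted by end: (0,2)  (0,5)  (5,7)  (4,8)  (8,9)  (9,13)  (8,14)  (11,15)  (14,16)
take (0,2); skip (0,5); take (5,7); skip (4,8); take (8,9); take (9,13); take (14,16).
Selected: (0,2) (5,7) (8,9) (9,13) (14,16)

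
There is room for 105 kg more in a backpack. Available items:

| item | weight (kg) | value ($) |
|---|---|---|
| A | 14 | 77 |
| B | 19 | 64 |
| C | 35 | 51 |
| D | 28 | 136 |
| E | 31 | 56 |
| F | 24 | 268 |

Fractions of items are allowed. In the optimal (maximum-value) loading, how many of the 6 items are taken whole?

4

Sort by value per unit weight and fill in that order.
Ratios (sorted): F 11.17, A 5.50, D 4.86, B 3.37, E 1.81, C 1.46
take F (24 @ 268); take A (14 @ 77); take D (28 @ 136); take B (19 @ 64); take 20/31 of E → 36.13. Capacity used 105/105.
4 item(s) taken whole; one partial (take 20/31 of E).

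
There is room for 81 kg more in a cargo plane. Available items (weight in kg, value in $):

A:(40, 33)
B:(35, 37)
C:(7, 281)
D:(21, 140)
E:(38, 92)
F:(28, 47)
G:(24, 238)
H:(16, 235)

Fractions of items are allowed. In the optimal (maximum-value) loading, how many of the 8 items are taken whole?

Ratios (sorted): C 40.14, H 14.69, G 9.92, D 6.67, E 2.42, F 1.68, B 1.06, A 0.82
take C (7 @ 281); take H (16 @ 235); take G (24 @ 238); take D (21 @ 140); take 13/38 of E → 31.47. Capacity used 81/81.
4 item(s) taken whole; one partial (take 13/38 of E).

4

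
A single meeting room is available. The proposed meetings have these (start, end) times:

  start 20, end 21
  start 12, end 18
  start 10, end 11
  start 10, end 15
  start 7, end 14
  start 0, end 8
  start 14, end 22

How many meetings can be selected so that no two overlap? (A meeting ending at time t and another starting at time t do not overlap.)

4

Sort by end time and greedily take each interval whose start is ≥ the last chosen end.
By end time: (0,8), (10,11), (7,14), (10,15), (12,18), (20,21), (14,22).
Pick (0,8); next start ≥ 8 → (10,11); next start ≥ 11 → (12,18); next start ≥ 18 → (20,21).
Selected 4 meetings.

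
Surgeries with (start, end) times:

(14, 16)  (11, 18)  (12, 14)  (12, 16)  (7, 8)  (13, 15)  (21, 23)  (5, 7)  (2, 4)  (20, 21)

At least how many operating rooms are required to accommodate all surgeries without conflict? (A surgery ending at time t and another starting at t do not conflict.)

The answer is the maximum number of intervals overlapping at any instant.
starts: [2, 5, 7, 11, 12, 12, 13, 14, 20, 21]
ends:   [4, 7, 8, 14, 15, 16, 16, 18, 21, 23]
s2→1 e4→0 s5→1 e7→0 s7→1 e8→0 s11→1 s12→2 s12→3 s13→4  — peak 4.

4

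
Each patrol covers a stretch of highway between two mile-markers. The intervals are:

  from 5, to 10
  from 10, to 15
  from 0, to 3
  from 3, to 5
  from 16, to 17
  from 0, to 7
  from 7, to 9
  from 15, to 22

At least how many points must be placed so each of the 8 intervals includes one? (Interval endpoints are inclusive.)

Process intervals by earliest right end; each time one isn't hit yet, stab at its right endpoint.
Sorted: [0,3] [3,5] [0,7] [7,9] [5,10] [10,15] [16,17] [15,22]
{[0,3],[3,5],[0,7]} hit by 3; {[7,9],[5,10]} hit by 9; {[10,15]} hit by 15; {[16,17],[15,22]} hit by 17.
Points: 3, 9, 15, 17 (4 total).

4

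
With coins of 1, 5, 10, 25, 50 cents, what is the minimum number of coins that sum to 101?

3

101 = 2×50 + 1×1
Total coins = 2 + 1 = 3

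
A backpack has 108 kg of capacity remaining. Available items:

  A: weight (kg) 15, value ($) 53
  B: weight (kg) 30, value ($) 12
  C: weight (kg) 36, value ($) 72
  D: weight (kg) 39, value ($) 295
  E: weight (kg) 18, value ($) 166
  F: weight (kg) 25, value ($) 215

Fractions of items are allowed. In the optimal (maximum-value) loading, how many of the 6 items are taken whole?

Ratios (sorted): E 9.22, F 8.60, D 7.56, A 3.53, C 2.00, B 0.40
take E (18 @ 166); take F (25 @ 215); take D (39 @ 295); take A (15 @ 53); take 11/36 of C → 22.00. Capacity used 108/108.
4 item(s) taken whole; one partial (take 11/36 of C).

4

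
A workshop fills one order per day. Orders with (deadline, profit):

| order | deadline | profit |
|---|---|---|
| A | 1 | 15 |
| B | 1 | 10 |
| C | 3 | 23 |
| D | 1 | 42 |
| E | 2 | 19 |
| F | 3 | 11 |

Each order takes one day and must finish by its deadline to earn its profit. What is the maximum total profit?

84

Take jobs in profit order; each goes to the latest open slot no later than its deadline.
Profit order: D=42 C=23 E=19 A=15 F=11 B=10
Assign: D→slot 1, C→slot 3, E→slot 2, A skipped, F skipped, B skipped.
Slots: [1:D] [2:E] [3:C]
Profit = 42 + 19 + 23 = 84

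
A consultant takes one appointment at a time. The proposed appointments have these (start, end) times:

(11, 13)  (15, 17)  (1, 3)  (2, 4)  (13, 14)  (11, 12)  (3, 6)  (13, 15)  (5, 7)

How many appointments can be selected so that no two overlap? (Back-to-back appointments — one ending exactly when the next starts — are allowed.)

By end time: (1,3), (2,4), (3,6), (5,7), (11,12), (11,13), (13,14), (13,15), (15,17).
Pick (1,3); next start ≥ 3 → (3,6); next start ≥ 6 → (11,12); next start ≥ 12 → (13,14); next start ≥ 14 → (15,17).
Selected 5 appointments.

5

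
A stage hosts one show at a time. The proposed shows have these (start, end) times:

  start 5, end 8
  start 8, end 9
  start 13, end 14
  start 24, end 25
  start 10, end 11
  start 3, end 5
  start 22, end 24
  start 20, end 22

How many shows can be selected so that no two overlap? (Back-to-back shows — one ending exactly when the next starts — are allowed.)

8

Sort by end time and greedily take each interval whose start is ≥ the last chosen end.
By end time: (3,5), (5,8), (8,9), (10,11), (13,14), (20,22), (22,24), (24,25).
Pick (3,5); next start ≥ 5 → (5,8); next start ≥ 8 → (8,9); next start ≥ 9 → (10,11); next start ≥ 11 → (13,14); next start ≥ 14 → (20,22); next start ≥ 22 → (22,24); next start ≥ 24 → (24,25).
Selected 8 shows.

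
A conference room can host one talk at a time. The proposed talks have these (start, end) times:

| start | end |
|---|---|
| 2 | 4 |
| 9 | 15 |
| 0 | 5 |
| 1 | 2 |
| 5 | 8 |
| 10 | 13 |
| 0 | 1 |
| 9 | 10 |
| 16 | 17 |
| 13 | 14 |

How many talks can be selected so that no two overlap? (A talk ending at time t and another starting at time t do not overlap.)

8

Order by finish time; keep every interval that doesn't clash with the previous kept one.
Sorted by end: (0,1)  (1,2)  (2,4)  (0,5)  (5,8)  (9,10)  (10,13)  (13,14)  (9,15)  (16,17)
take (0,1); take (1,2); take (2,4); skip (0,5); take (5,8); take (9,10); take (10,13); take (13,14); take (16,17).
Selected 8 talks.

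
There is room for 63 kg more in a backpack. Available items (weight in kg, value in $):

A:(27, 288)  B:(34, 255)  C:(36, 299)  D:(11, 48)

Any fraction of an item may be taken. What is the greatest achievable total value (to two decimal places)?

Ratios (sorted): A 10.67, C 8.31, B 7.50, D 4.36
take A (27 @ 288); take C (36 @ 299). Capacity used 63/63.
Total value = 587.00

587.00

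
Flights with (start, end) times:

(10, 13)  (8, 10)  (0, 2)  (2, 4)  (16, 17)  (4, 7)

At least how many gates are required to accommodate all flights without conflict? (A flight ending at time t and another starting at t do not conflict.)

The answer is the maximum number of intervals overlapping at any instant.
starts: [0, 2, 4, 8, 10, 16]
ends:   [2, 4, 7, 10, 13, 17]
s0→1  — peak 1.

1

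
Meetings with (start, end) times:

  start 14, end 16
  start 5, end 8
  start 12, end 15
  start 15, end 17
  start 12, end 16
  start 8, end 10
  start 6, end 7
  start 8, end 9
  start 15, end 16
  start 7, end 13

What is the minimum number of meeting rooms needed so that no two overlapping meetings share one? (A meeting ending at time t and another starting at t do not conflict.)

The answer is the maximum number of intervals overlapping at any instant.
starts: [5, 6, 7, 8, 8, 12, 12, 14, 15, 15]
ends:   [7, 8, 9, 10, 13, 15, 16, 16, 16, 17]
s5→1 s6→2 e7→1 s7→2 e8→1 s8→2 s8→3 e9→2 e10→1 s12→2 s12→3 e13→2 s14→3 e15→2 s15→3 s15→4  — peak 4.

4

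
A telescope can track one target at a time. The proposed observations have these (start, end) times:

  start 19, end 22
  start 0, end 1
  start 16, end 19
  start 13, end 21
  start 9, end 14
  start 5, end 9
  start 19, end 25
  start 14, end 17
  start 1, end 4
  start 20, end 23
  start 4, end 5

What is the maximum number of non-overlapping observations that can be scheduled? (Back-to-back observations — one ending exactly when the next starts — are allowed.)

7

Sorted by end: (0,1)  (1,4)  (4,5)  (5,9)  (9,14)  (14,17)  (16,19)  (13,21)  (19,22)  (20,23)  (19,25)
take (0,1); take (1,4); take (4,5); take (5,9); take (9,14); take (14,17); take (19,22); skip (20,23); skip (19,25).
Selected 7 observations.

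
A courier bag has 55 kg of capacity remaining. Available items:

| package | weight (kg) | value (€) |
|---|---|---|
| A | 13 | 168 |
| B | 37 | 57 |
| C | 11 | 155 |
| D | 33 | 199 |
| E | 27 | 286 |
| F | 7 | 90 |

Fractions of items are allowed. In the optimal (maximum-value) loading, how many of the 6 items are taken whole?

Ratios (sorted): C 14.09, A 12.92, F 12.86, E 10.59, D 6.03, B 1.54
take C (11 @ 155); take A (13 @ 168); take F (7 @ 90); take 24/27 of E → 254.22. Capacity used 55/55.
3 item(s) taken whole; one partial (take 24/27 of E).

3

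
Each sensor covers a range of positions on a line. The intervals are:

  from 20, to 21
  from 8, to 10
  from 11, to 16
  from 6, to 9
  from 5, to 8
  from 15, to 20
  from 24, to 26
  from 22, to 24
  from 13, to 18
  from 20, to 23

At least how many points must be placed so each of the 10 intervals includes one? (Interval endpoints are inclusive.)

Process intervals by earliest right end; each time one isn't hit yet, stab at its right endpoint.
Sorted: [5,8] [6,9] [8,10] [11,16] [13,18] [15,20] [20,21] [20,23] [22,24] [24,26]
{[5,8],[6,9],[8,10]} hit by 8; {[11,16],[13,18],[15,20]} hit by 16; {[20,21],[20,23]} hit by 21; {[22,24],[24,26]} hit by 24.
Points: 8, 16, 21, 24 (4 total).

4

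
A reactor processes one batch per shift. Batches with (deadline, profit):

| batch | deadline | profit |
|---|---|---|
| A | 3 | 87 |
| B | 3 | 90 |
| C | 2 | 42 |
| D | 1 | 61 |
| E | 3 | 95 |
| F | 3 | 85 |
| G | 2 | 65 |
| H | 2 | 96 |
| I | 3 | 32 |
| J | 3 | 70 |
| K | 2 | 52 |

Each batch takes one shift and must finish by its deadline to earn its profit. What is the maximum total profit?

281

Take jobs in profit order; each goes to the latest open slot no later than its deadline.
Profit order: H=96 E=95 B=90 A=87 F=85 J=70 G=65 D=61 K=52 C=42 I=32
Assign: H→slot 2, E→slot 3, B→slot 1, A skipped, F skipped, J skipped, G skipped, D skipped, K skipped, C skipped, I skipped.
Slots: [1:B] [2:H] [3:E]
Profit = 90 + 96 + 95 = 281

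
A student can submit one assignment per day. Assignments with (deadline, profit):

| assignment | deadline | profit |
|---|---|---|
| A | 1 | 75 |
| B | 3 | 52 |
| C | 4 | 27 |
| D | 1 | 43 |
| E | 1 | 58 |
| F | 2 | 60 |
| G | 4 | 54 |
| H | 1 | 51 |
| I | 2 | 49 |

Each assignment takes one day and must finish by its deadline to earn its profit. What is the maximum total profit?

Sort by profit descending; place each in the latest free slot ≤ its deadline.
By profit: A(d1,75), F(d2,60), E(d1,58), G(d4,54), B(d3,52), H(d1,51), I(d2,49), D(d1,43), C(d4,27)
A→slot 1; F→slot 2; E skipped; G→slot 4; B→slot 3; H skipped; I skipped; D skipped; C skipped.
Profit = 75 + 60 + 52 + 54 = 241

241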